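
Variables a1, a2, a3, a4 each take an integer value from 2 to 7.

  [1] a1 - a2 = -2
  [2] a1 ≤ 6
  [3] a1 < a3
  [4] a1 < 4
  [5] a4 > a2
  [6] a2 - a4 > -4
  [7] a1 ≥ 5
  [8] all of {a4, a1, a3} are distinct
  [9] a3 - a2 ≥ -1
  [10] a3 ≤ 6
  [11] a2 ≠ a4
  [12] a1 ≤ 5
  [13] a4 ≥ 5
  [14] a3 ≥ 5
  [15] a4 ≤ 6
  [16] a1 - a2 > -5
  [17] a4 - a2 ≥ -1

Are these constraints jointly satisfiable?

Constraints 2, 7, 10, 13, 14, and 15 confine each of a4, a1, a3 to the 2 values {5, 6}.
Constraint 8 requires all 3 of them to be distinct, but only 2 values are available — impossible by the pigeonhole principle.

Unsatisfiable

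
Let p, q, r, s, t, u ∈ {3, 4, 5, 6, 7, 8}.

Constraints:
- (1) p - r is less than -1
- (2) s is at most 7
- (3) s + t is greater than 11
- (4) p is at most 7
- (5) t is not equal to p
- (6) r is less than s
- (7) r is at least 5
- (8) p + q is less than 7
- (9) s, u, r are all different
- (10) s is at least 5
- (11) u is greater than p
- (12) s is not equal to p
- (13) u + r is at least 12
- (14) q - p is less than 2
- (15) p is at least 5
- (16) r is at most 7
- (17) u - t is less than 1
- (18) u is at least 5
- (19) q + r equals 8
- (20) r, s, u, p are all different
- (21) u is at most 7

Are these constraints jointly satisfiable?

Unsatisfiable

Constraints 2, 4, 7, 10, 15, 16, 18, and 21 confine each of r, s, u, p to the 3 values {5, …, 7}.
Constraint 20 requires all 4 of them to be distinct, but only 3 values are available — impossible by the pigeonhole principle.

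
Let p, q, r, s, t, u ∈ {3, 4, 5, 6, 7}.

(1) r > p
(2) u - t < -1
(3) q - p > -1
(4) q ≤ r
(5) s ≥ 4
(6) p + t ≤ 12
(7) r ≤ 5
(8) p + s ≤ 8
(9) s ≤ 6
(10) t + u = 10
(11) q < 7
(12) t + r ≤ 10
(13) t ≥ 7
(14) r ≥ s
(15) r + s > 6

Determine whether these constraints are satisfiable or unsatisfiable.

Unsatisfiable

From constraint 13: t ≥ 7. From constraints 5 and 14: r ≥ s ≥ 4. Hence t + r ≥ 11. But constraint 12 requires t + r ≤ 10, and 10 < 11. Contradiction.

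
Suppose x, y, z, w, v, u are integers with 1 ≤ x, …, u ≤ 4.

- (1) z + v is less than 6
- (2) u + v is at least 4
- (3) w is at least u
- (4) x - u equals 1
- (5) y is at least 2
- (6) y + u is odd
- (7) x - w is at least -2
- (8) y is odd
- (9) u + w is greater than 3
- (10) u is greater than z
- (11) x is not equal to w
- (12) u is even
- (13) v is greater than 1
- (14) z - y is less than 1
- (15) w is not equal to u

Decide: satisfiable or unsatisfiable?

Satisfiable

The assignment x = 3, y = 3, z = 1, w = 4, v = 4, u = 2 works:
  constraint 1 holds since z + v = 5.
  constraint 2 holds since u + v = 6.
  constraint 4 holds since x - u = 1.
The rest check out directly.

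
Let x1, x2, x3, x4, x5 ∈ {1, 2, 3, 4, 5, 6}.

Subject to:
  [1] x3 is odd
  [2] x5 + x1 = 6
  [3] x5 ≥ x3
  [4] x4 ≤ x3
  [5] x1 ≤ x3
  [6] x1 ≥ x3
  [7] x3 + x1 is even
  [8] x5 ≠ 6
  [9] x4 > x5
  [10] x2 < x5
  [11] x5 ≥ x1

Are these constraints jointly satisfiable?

Unsatisfiable

Constraints 4, 6, 9, and 11 give x4 ≤ x3, x3 ≤ x1, x1 ≤ x5, x5 < x4. Chaining: x4 ≤ x3 ≤ x1 ≤ x5 < x4, which forces x4 < x4 — impossible.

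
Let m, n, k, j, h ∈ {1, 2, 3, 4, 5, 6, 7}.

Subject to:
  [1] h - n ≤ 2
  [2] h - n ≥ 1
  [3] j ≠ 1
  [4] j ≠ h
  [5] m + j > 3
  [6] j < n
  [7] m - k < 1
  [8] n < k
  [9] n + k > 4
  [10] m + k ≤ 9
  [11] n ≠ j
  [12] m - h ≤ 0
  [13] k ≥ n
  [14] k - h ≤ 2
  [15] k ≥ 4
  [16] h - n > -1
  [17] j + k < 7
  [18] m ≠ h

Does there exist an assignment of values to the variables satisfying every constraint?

One satisfying assignment is m = 2, n = 3, k = 4, j = 2, h = 5.
For the less obvious constraints — constraint 1: h - n = 2; constraint 2: h - n = 2 — and the others hold by inspection.

Satisfiable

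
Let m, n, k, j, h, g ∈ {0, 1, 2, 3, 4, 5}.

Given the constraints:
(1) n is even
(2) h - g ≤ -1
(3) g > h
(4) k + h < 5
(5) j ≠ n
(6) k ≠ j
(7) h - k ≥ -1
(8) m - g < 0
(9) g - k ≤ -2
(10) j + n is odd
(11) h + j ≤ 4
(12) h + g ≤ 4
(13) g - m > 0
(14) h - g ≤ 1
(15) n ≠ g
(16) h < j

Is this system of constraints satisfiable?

Unsatisfiable

Constraints 2, 7, and 9 give k − g ≥ 2, g − h ≥ 1, h − k ≥ -1.
Adding all 3 inequalities: the left sides telescope to 0, and the right sides sum to 2 + 1 + (-1) = 2. So 0 ≥ 2, which is false.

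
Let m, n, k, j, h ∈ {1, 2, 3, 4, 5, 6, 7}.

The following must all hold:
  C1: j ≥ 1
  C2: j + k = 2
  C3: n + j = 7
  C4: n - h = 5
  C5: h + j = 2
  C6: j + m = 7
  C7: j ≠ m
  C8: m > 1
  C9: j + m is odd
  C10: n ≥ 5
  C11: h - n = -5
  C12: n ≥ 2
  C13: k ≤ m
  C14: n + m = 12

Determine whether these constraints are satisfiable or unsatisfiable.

Satisfiable

Try m = 6, n = 6, k = 1, j = 1, h = 1.
Check constraint 2: j + k = 2; constraint 3: n + j = 7; constraint 4: n - h = 5. The remaining constraints are straightforward to verify.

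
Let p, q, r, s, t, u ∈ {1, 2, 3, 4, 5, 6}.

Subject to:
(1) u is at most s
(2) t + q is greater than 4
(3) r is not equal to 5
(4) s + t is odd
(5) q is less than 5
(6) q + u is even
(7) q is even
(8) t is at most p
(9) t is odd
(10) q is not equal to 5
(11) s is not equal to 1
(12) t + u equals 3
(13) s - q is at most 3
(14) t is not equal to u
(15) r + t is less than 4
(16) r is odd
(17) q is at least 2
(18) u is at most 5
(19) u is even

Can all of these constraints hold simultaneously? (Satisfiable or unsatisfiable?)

Satisfiable

The assignment p = 1, q = 4, r = 1, s = 6, t = 1, u = 2 works:
  constraint 2 holds since t + q = 5.
  constraint 12 holds since t + u = 3.
The rest check out directly.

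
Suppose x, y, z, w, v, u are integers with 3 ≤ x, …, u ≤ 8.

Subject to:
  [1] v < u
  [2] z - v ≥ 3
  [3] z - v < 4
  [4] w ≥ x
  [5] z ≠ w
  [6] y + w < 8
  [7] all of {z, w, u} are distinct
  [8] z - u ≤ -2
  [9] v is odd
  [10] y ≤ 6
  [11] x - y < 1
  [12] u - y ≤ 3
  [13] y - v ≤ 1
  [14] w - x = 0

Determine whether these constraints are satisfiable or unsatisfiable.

Unsatisfiable

Constraints 2, 8, 12, and 13 give y − u ≥ -3, u − z ≥ 2, z − v ≥ 3, v − y ≥ -1.
Adding all 4 inequalities: the left sides telescope to 0, and the right sides sum to (-3) + 2 + 3 + (-1) = 1. So 0 ≥ 1, which is false.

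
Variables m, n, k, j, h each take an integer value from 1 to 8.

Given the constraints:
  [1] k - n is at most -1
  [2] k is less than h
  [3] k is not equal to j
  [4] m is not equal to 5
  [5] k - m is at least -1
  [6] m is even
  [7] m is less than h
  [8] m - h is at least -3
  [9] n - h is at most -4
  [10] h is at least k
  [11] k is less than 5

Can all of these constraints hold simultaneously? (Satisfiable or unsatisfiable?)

Unsatisfiable

Constraints 1, 5, 8, and 9 give m − h ≥ -3, h − n ≥ 4, n − k ≥ 1, k − m ≥ -1.
Adding all 4 inequalities: the left sides telescope to 0, and the right sides sum to (-3) + 4 + 1 + (-1) = 1. So 0 ≥ 1, which is false.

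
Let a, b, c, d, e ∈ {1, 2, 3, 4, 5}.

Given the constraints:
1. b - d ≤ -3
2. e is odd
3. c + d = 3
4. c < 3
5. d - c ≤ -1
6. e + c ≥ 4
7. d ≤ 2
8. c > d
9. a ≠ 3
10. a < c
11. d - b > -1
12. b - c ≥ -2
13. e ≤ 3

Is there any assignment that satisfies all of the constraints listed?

Unsatisfiable

Constraints 1, 5, and 12 give c − d ≥ 1, d − b ≥ 3, b − c ≥ -2.
Adding all 3 inequalities: the left sides telescope to 0, and the right sides sum to 1 + 3 + (-2) = 2. So 0 ≥ 2, which is false.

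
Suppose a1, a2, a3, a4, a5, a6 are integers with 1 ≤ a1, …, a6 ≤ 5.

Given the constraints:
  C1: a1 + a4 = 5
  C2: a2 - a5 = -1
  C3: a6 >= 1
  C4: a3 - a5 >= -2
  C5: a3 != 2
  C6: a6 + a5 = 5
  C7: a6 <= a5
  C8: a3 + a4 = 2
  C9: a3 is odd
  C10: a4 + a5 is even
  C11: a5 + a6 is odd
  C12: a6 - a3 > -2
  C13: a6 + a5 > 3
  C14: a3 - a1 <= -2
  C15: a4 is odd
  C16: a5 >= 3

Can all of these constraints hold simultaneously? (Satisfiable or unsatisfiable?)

Setting (a1, a2, a3, a4, a5, a6) = (4, 2, 1, 1, 3, 2) satisfies everything: constraint 1: a1 + a4 = 5; constraint 2: a2 - a5 = -1; constraint 4: a3 - a5 = -2, and the others follow.

Satisfiable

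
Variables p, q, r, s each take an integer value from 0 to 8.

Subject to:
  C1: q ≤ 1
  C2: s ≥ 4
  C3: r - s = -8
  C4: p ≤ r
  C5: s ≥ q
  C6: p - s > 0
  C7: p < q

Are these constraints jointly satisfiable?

Constraints 5, 6, and 7 give p < q, q ≤ s, s < p. Chaining: p < q ≤ s < p, which forces p < p — impossible.

Unsatisfiable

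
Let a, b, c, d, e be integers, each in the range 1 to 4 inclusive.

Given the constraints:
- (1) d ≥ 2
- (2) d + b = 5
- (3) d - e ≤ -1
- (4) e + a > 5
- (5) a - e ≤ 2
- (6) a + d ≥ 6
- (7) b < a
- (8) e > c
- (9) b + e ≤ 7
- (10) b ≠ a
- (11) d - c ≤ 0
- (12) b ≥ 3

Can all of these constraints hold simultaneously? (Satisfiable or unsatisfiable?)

Take a = 4, b = 3, c = 3, d = 2, e = 4. Then constraint 2: d + b = 5; constraint 3: d - e = -2, and every other listed constraint is also met.

Satisfiable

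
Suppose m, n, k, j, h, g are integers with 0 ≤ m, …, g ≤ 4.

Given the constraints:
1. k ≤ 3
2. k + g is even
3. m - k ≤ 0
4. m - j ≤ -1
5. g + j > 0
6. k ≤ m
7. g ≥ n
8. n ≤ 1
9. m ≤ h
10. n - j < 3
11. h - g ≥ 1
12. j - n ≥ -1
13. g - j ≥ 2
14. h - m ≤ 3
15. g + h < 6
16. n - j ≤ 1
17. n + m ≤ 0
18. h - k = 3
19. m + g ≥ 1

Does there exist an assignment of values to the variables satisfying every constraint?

Unsatisfiable

Constraints 4, 11, 13, and 14 give h − g ≥ 1, g − j ≥ 2, j − m ≥ 1, m − h ≥ -3.
Adding all 4 inequalities: the left sides telescope to 0, and the right sides sum to 1 + 2 + 1 + (-3) = 1. So 0 ≥ 1, which is false.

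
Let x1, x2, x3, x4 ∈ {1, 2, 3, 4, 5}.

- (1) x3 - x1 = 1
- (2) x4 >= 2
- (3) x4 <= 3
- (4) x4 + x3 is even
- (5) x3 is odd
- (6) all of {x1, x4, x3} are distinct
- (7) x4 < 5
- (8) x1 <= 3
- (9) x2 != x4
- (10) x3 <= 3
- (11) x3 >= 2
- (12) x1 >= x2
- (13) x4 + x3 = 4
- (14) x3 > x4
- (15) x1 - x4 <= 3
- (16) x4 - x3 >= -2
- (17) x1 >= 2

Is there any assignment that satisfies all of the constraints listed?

Unsatisfiable

Constraints 2, 3, 8, 10, 11, and 17 confine each of x1, x4, x3 to the 2 values {2, 3}.
Constraint 6 requires all 3 of them to be distinct, but only 2 values are available — impossible by the pigeonhole principle.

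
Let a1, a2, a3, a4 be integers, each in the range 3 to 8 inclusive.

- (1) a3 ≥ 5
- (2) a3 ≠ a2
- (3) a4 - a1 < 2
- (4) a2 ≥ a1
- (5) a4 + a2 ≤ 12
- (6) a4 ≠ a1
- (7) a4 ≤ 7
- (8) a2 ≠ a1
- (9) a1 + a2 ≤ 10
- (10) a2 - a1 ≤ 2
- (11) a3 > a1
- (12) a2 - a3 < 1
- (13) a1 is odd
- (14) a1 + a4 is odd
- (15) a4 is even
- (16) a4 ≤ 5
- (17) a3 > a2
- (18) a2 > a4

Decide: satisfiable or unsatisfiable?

Try a1 = 3, a2 = 5, a3 = 6, a4 = 4.
Check constraint 3: a4 - a1 = 1; constraint 5: a4 + a2 = 9. The remaining constraints are straightforward to verify.

Satisfiable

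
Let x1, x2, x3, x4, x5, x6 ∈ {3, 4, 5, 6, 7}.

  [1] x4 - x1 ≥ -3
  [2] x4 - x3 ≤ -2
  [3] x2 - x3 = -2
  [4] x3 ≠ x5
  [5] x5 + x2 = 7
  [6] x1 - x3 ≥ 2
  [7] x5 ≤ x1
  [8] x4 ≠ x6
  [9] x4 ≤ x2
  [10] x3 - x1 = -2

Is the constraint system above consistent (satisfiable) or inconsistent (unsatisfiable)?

Unsatisfiable

Constraints 1, 2, and 6 give x1 − x3 ≥ 2, x3 − x4 ≥ 2, x4 − x1 ≥ -3.
Adding all 3 inequalities: the left sides telescope to 0, and the right sides sum to 2 + 2 + (-3) = 1. So 0 ≥ 1, which is false.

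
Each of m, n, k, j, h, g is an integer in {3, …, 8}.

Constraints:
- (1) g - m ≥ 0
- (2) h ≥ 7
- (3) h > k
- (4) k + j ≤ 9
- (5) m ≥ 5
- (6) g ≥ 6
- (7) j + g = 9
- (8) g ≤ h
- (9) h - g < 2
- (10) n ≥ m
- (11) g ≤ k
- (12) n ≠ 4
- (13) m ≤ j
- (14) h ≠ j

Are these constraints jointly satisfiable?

Unsatisfiable

From constraints 6 and 11: k ≥ g ≥ 6. From constraints 5 and 13: j ≥ m ≥ 5. Hence k + j ≥ 11. But constraint 4 requires k + j ≤ 9, and 9 < 11. Contradiction.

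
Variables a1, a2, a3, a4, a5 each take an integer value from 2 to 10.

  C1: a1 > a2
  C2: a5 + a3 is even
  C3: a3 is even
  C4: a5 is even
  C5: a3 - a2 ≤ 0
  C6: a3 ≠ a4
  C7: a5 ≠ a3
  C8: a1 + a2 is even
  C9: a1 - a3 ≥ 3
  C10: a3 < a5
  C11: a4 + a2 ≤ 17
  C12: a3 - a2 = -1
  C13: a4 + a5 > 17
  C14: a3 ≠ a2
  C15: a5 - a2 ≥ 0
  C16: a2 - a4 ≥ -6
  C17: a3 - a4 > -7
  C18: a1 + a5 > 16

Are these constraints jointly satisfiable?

One satisfying assignment is a1 = 9, a2 = 5, a3 = 4, a4 = 10, a5 = 8.
For the less obvious constraints — constraint 5: a3 - a2 = -1; constraint 9: a1 - a3 = 5; constraint 11: a4 + a2 = 15 — and the others hold by inspection.

Satisfiable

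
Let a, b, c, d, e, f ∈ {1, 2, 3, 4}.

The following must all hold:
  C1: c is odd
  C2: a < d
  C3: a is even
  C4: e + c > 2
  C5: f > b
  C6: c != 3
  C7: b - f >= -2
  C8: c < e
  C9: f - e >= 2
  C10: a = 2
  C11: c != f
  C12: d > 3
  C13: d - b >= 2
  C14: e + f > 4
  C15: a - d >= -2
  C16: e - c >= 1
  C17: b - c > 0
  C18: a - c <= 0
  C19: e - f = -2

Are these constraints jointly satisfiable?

Unsatisfiable

Constraints 7, 9, 13, 15, 16, and 18 give b − f ≥ -2, f − e ≥ 2, e − c ≥ 1, c − a ≥ 0, a − d ≥ -2, d − b ≥ 2.
Adding all 6 inequalities: the left sides telescope to 0, and the right sides sum to (-2) + 2 + 1 + 0 + (-2) + 2 = 1. So 0 ≥ 1, which is false.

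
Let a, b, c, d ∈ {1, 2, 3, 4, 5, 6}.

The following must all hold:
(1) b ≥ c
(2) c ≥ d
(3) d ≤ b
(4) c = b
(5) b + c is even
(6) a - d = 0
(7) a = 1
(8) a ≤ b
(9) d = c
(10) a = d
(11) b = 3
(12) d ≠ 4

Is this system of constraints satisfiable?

Constraint 7 fixes a = 1 and constraint 11 fixes b = 3. Constraints 4, 9, and 10 give a = d = c = b, so a = b. But 1 ≠ 3 — contradiction.

Unsatisfiable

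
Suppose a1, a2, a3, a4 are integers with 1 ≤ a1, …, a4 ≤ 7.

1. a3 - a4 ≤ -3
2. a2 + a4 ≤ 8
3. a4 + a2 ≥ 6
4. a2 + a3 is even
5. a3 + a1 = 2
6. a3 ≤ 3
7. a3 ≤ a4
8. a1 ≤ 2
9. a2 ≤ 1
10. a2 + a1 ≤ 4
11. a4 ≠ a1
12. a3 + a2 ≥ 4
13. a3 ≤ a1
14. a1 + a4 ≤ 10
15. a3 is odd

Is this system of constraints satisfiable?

From constraints 8 and 13: a3 ≤ a1 ≤ 2. From constraint 9: a2 ≤ 1. Hence a3 + a2 ≤ 3. But constraint 12 requires a3 + a2 ≥ 4, and 4 > 3. Contradiction.

Unsatisfiable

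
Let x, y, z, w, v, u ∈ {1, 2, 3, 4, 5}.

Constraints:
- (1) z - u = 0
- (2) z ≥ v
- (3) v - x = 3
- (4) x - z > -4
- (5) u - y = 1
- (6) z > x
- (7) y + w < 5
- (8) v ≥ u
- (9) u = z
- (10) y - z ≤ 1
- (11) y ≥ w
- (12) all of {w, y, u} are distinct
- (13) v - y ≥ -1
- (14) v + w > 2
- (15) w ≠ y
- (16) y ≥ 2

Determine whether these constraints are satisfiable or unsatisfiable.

Satisfiable

Try x = 1, y = 3, z = 4, w = 1, v = 4, u = 4.
Check constraint 1: z - u = 0; constraint 3: v - x = 3. The remaining constraints are straightforward to verify.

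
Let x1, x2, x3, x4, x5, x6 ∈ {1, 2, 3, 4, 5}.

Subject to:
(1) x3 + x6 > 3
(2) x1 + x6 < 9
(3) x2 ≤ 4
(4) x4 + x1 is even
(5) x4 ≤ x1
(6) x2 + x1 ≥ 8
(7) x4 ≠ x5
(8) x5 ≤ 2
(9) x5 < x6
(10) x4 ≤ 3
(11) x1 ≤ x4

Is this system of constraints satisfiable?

From constraint 3: x2 ≤ 4. From constraints 10 and 11: x1 ≤ x4 ≤ 3. Hence x2 + x1 ≤ 7. But constraint 6 requires x2 + x1 ≥ 8, and 8 > 7. Contradiction.

Unsatisfiable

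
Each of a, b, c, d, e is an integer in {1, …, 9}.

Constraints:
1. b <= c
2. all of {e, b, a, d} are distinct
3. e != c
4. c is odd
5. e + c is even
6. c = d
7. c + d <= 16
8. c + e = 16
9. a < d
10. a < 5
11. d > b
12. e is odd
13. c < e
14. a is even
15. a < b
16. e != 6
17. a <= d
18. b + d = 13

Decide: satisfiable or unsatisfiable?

One satisfying assignment is a = 2, b = 6, c = 7, d = 7, e = 9.
For the less obvious constraints — constraint 7: c + d = 14; constraint 8: c + e = 16; constraint 18: b + d = 13 — and the others hold by inspection.

Satisfiable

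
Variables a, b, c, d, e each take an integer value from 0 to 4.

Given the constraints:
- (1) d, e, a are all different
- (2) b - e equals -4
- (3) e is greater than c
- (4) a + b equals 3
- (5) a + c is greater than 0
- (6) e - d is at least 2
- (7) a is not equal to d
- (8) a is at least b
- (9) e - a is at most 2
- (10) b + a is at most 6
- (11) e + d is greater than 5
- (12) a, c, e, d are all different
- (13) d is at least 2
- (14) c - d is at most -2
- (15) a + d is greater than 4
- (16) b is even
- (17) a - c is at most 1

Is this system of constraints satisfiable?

Unsatisfiable

Constraints 6, 9, 14, and 17 give a − e ≥ -2, e − d ≥ 2, d − c ≥ 2, c − a ≥ -1.
Adding all 4 inequalities: the left sides telescope to 0, and the right sides sum to (-2) + 2 + 2 + (-1) = 1. So 0 ≥ 1, which is false.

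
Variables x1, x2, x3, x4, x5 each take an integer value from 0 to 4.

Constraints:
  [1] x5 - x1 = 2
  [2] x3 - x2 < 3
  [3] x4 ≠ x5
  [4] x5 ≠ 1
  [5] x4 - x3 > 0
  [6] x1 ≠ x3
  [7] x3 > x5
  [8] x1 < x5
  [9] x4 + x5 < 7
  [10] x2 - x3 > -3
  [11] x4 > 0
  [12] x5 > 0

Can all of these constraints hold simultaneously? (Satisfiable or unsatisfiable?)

Satisfiable

Setting (x1, x2, x3, x4, x5) = (0, 3, 3, 4, 2) satisfies everything: constraint 1: x5 - x1 = 2; constraint 2: x3 - x2 = 0, and the others follow.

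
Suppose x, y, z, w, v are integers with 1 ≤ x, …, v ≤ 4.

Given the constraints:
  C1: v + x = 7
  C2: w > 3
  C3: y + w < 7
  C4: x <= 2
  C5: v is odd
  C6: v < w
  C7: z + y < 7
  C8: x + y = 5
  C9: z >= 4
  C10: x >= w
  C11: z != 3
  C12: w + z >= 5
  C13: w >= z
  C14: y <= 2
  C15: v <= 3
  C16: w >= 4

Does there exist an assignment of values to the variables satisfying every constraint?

Unsatisfiable

From constraints 9 and 13: w ≥ z and z ≥ 4, so w ≥ 4. From constraints 4 and 10: w ≤ x and x ≤ 2, so w ≤ 2. But 2 < 4, so no value of w works.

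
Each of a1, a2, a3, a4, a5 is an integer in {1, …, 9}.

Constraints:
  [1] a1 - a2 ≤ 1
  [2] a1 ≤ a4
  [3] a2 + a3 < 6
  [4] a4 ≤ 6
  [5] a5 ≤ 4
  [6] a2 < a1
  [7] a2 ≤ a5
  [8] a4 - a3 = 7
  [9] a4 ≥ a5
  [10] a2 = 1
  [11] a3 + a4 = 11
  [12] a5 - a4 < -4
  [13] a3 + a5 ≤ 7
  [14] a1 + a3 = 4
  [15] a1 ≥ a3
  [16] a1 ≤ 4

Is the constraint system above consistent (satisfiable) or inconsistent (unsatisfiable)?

From constraints 15 and 16: a3 ≤ a1 ≤ 4. From constraint 4: a4 ≤ 6. Hence a3 + a4 ≤ 10. But constraint 11 requires a3 + a4 = 11, and 11 > 10. Contradiction.

Unsatisfiable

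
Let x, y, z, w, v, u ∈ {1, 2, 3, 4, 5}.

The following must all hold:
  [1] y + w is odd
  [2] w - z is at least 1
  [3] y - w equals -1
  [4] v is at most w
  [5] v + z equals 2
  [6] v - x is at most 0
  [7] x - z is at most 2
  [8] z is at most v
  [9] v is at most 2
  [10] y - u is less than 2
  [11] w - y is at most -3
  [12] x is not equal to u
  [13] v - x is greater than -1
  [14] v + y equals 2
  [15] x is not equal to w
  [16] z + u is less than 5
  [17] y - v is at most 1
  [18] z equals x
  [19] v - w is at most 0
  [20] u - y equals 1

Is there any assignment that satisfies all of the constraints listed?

Unsatisfiable

Constraints 2, 6, 7, 11, and 17 give v − y ≥ -1, y − w ≥ 3, w − z ≥ 1, z − x ≥ -2, x − v ≥ 0.
Adding all 5 inequalities: the left sides telescope to 0, and the right sides sum to (-1) + 3 + 1 + (-2) + 0 = 1. So 0 ≥ 1, which is false.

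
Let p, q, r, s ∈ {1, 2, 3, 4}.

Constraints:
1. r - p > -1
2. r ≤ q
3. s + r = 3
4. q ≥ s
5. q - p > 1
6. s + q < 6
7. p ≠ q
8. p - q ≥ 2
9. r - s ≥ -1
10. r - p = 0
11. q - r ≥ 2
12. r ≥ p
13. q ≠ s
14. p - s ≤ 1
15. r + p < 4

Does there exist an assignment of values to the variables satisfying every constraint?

Constraints 8, 9, 11, and 14 give s − p ≥ -1, p − q ≥ 2, q − r ≥ 2, r − s ≥ -1.
Adding all 4 inequalities: the left sides telescope to 0, and the right sides sum to (-1) + 2 + 2 + (-1) = 2. So 0 ≥ 2, which is false.

Unsatisfiable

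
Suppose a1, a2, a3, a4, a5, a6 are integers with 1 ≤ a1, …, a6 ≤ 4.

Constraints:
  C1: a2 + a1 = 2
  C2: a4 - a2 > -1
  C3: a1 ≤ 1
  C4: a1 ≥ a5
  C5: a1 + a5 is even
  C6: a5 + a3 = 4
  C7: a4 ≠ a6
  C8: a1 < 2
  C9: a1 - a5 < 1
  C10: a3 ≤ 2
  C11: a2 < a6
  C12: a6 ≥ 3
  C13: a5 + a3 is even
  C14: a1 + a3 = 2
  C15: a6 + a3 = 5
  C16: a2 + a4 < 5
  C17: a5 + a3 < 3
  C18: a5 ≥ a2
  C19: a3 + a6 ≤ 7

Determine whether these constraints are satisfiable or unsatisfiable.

Unsatisfiable

From constraints 3 and 4: a5 ≤ a1 ≤ 1. From constraint 10: a3 ≤ 2. Hence a5 + a3 ≤ 3. But constraint 6 requires a5 + a3 = 4, and 4 > 3. Contradiction.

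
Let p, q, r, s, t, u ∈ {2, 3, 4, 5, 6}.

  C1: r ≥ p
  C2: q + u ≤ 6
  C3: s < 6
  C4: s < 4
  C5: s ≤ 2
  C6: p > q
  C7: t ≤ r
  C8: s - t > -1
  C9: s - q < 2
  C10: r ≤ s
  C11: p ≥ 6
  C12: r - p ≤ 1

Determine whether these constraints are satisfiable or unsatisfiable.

From constraints 1 and 11: r ≥ p and p ≥ 6, so r ≥ 6. From constraints 5 and 10: r ≤ s and s ≤ 2, so r ≤ 2. But 2 < 6, so no value of r works.

Unsatisfiable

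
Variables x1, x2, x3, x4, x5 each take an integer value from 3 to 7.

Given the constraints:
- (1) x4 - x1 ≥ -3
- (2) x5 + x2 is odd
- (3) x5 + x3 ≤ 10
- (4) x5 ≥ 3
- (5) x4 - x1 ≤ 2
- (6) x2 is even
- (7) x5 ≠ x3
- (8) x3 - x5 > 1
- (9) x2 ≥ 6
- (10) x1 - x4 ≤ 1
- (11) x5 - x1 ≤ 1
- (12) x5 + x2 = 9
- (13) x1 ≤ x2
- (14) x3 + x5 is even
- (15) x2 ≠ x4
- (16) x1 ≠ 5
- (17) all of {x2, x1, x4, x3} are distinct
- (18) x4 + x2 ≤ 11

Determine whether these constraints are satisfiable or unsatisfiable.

Try x1 = 4, x2 = 6, x3 = 7, x4 = 3, x5 = 3.
Check constraint 1: x4 - x1 = -1; constraint 3: x5 + x3 = 10; constraint 5: x4 - x1 = -1. The remaining constraints are straightforward to verify.

Satisfiable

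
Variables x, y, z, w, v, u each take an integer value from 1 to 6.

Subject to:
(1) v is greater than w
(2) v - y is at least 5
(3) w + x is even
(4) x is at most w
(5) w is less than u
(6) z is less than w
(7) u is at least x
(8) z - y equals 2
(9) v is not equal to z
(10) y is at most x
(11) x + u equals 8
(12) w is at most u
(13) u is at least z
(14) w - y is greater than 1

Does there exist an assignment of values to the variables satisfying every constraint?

Satisfiable

One satisfying assignment is x = 2, y = 1, z = 3, w = 4, v = 6, u = 6.
For the less obvious constraints — constraint 2: v - y = 5; constraint 8: z - y = 2 — and the others hold by inspection.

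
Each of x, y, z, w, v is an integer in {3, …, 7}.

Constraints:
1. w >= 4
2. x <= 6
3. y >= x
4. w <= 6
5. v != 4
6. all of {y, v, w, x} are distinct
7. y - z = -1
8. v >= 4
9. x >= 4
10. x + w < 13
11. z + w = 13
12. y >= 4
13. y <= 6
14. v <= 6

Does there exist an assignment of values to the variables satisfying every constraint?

Constraints 1, 2, 4, 8, 9, 12, 13, and 14 confine each of y, v, w, x to the 3 values {4, …, 6}.
Constraint 6 requires all 4 of them to be distinct, but only 3 values are available — impossible by the pigeonhole principle.

Unsatisfiable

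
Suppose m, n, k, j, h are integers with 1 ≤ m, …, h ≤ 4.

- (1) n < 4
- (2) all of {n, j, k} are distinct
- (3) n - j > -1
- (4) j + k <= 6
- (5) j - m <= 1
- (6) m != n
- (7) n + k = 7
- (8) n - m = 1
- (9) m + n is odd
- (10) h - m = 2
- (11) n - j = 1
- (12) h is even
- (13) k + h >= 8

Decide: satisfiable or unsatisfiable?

Take m = 2, n = 3, k = 4, j = 2, h = 4. Then constraint 3: n - j = 1; constraint 4: j + k = 6, and every other listed constraint is also met.

Satisfiable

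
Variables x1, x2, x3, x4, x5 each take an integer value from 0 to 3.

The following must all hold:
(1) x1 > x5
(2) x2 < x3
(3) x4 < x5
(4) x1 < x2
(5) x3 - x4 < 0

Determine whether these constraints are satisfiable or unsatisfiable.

Unsatisfiable

Constraints 1, 2, 3, 4, and 5 give x2 < x3, x3 < x4, x4 < x5, x5 < x1, x1 < x2. Chaining: x2 < x3 < x4 < x5 < x1 < x2, which forces x2 < x2 — impossible.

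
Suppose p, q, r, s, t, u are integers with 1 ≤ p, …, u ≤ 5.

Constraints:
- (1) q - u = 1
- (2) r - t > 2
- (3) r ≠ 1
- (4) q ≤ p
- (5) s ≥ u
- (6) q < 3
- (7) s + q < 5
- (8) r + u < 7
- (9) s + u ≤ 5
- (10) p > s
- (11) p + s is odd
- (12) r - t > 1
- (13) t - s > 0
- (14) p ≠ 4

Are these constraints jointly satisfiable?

One satisfying assignment is p = 2, q = 2, r = 5, s = 1, t = 2, u = 1.
For the less obvious constraints — constraint 1: q - u = 1; constraint 2: r - t = 3; constraint 7: s + q = 3 — and the others hold by inspection.

Satisfiable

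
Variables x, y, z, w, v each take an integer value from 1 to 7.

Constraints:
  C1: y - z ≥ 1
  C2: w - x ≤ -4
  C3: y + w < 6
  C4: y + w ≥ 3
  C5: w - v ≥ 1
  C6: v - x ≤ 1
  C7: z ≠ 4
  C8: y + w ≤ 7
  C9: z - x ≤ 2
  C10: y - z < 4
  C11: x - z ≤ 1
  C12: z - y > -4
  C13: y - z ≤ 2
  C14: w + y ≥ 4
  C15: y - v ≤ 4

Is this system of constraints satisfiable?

Unsatisfiable

Constraints 1, 2, 5, 11, and 15 give x − w ≥ 4, w − v ≥ 1, v − y ≥ -4, y − z ≥ 1, z − x ≥ -1.
Adding all 5 inequalities: the left sides telescope to 0, and the right sides sum to 4 + 1 + (-4) + 1 + (-1) = 1. So 0 ≥ 1, which is false.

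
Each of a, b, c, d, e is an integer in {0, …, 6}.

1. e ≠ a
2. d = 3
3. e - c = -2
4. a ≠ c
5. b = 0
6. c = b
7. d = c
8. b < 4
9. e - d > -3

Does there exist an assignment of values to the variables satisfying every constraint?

Unsatisfiable

Constraint 2 fixes d = 3 and constraint 5 fixes b = 0. Constraints 6 and 7 give d = c = b, so d = b. But 3 ≠ 0 — contradiction.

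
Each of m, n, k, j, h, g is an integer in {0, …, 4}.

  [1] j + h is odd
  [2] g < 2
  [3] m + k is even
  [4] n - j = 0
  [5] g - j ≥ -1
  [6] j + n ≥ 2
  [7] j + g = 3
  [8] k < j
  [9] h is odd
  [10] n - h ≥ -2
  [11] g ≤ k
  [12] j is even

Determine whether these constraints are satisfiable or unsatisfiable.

The assignment m = 1, n = 2, k = 1, j = 2, h = 1, g = 1 works:
  constraint 4 holds since n - j = 0.
  constraint 5 holds since g - j = -1.
  constraint 6 holds since j + n = 4.
The rest check out directly.

Satisfiable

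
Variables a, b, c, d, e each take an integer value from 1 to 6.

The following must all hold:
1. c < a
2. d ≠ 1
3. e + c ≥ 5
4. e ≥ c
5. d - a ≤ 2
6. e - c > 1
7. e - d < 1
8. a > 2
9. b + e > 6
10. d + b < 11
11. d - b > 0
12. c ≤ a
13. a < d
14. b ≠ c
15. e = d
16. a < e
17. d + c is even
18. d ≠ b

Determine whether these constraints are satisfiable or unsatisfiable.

Try a = 3, b = 3, c = 1, d = 5, e = 5.
Check constraint 3: e + c = 6; constraint 5: d - a = 2; constraint 6: e - c = 4. The remaining constraints are straightforward to verify.

Satisfiable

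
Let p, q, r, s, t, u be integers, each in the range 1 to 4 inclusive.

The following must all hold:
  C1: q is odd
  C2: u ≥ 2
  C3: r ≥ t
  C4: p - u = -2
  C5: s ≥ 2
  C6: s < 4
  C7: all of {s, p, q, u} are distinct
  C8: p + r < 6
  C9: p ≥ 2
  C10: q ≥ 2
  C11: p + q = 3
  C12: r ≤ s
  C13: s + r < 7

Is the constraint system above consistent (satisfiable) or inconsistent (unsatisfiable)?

Unsatisfiable

Constraints 2, 5, 9, and 10 confine each of s, p, q, u to the 3 values {2, …, 4} (the domain already gives each ≤ 4).
Constraint 7 requires all 4 of them to be distinct, but only 3 values are available — impossible by the pigeonhole principle.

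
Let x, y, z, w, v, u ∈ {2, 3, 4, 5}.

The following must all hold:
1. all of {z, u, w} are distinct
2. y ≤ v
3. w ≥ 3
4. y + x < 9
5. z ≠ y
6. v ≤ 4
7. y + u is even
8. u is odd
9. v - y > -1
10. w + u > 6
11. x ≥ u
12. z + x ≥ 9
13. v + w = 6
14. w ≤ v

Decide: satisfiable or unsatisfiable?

Satisfiable

Take x = 5, y = 3, z = 4, w = 3, v = 3, u = 5. Then constraint 4: y + x = 8; constraint 9: v - y = 0; constraint 10: w + u = 8, and every other listed constraint is also met.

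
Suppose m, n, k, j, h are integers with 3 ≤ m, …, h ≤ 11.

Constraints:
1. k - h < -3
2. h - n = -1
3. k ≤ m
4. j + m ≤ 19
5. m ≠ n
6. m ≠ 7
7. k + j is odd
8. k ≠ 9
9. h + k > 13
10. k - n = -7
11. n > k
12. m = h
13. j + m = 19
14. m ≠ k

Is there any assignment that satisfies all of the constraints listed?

Try m = 10, n = 11, k = 4, j = 9, h = 10.
Check constraint 1: k - h = -6; constraint 2: h - n = -1; constraint 4: j + m = 19. The remaining constraints are straightforward to verify.

Satisfiable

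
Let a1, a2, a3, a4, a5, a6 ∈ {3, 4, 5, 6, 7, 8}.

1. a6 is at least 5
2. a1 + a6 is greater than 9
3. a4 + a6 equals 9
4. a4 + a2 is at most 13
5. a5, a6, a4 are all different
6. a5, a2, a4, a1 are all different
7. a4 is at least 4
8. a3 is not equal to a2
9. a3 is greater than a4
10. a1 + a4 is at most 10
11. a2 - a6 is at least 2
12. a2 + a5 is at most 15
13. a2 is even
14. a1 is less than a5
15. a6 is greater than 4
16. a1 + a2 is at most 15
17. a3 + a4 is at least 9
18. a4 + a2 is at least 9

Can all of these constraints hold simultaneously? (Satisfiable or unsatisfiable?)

Try a1 = 5, a2 = 8, a3 = 5, a4 = 4, a5 = 7, a6 = 5.
Check constraint 2: a1 + a6 = 10; constraint 3: a4 + a6 = 9; constraint 4: a4 + a2 = 12. The remaining constraints are straightforward to verify.

Satisfiable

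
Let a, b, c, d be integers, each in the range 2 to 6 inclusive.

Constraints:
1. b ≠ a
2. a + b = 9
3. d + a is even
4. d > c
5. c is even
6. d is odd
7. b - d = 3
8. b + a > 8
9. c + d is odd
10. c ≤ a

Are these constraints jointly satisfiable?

Satisfiable

Take a = 3, b = 6, c = 2, d = 3. Then constraint 2: a + b = 9; constraint 7: b - d = 3; constraint 8: b + a = 9, and every other listed constraint is also met.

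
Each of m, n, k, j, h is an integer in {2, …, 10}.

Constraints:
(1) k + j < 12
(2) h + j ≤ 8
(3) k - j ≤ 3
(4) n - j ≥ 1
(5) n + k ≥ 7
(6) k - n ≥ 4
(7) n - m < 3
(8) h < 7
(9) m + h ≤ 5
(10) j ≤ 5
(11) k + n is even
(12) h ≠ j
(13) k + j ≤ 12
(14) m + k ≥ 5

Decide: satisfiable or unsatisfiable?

Constraints 3, 4, and 6 give n − j ≥ 1, j − k ≥ -3, k − n ≥ 4.
Adding all 3 inequalities: the left sides telescope to 0, and the right sides sum to 1 + (-3) + 4 = 2. So 0 ≥ 2, which is false.

Unsatisfiable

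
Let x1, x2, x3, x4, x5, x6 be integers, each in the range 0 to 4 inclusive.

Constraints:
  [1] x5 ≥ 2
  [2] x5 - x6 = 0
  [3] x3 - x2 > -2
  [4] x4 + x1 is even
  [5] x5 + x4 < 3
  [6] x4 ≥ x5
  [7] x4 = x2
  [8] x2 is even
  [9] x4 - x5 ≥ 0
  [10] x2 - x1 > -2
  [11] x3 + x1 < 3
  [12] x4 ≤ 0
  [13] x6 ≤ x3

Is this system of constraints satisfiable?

From constraint 1: x5 ≥ 2. From constraints 6 and 12: x5 ≤ x4 and x4 ≤ 0, so x5 ≤ 0. But 0 < 2, so no value of x5 works.

Unsatisfiable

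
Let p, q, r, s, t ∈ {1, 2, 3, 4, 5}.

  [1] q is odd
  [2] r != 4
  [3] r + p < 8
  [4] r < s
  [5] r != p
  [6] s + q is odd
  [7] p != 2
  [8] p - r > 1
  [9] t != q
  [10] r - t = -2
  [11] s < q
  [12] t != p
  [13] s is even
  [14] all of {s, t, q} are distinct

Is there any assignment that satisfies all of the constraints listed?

One satisfying assignment is p = 5, q = 5, r = 1, s = 2, t = 3.
For the less obvious constraints — constraint 3: r + p = 6; constraint 8: p - r = 4; constraint 10: r - t = -2 — and the others hold by inspection.

Satisfiable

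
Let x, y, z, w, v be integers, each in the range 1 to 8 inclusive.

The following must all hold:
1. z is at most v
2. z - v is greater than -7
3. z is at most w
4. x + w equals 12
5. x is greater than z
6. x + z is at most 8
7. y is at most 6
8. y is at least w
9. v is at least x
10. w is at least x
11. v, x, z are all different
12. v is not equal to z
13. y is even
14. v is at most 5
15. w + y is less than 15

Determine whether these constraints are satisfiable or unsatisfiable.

From constraints 9 and 14: x ≤ v ≤ 5. From constraints 7 and 8: w ≤ y ≤ 6. Hence x + w ≤ 11. But constraint 4 requires x + w = 12, and 12 > 11. Contradiction.

Unsatisfiable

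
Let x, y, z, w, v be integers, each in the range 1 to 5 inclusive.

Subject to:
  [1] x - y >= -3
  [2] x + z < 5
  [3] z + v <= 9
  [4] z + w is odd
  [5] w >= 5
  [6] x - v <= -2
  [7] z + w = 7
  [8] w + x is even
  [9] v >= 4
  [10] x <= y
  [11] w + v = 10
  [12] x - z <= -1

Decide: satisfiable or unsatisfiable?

Satisfiable

One satisfying assignment is x = 1, y = 1, z = 2, w = 5, v = 5.
For the less obvious constraints — constraint 1: x - y = 0; constraint 2: x + z = 3; constraint 3: z + v = 7 — and the others hold by inspection.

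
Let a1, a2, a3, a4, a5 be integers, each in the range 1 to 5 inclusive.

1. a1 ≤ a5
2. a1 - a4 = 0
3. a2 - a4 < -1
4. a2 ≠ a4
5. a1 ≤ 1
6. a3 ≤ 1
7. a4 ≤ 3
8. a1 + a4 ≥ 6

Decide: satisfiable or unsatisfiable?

From constraint 5: a1 ≤ 1. From constraint 7: a4 ≤ 3. Hence a1 + a4 ≤ 4. But constraint 8 requires a1 + a4 ≥ 6, and 6 > 4. Contradiction.

Unsatisfiable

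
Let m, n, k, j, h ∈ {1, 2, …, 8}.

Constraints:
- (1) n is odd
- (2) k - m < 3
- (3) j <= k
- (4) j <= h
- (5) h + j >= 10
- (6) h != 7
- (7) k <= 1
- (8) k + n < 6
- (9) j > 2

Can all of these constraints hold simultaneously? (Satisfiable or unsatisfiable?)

From constraint 9: j ≥ 3. From constraints 3 and 7: j ≤ k and k ≤ 1, so j ≤ 1. But 1 < 3, so no value of j works.

Unsatisfiable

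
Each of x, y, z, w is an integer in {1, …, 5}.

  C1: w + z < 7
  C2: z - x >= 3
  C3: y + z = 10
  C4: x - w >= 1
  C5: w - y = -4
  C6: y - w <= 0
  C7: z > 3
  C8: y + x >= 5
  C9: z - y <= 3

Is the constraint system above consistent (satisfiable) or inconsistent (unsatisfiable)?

Constraints 2, 4, 6, and 9 give x − w ≥ 1, w − y ≥ 0, y − z ≥ -3, z − x ≥ 3.
Adding all 4 inequalities: the left sides telescope to 0, and the right sides sum to 1 + 0 + (-3) + 3 = 1. So 0 ≥ 1, which is false.

Unsatisfiable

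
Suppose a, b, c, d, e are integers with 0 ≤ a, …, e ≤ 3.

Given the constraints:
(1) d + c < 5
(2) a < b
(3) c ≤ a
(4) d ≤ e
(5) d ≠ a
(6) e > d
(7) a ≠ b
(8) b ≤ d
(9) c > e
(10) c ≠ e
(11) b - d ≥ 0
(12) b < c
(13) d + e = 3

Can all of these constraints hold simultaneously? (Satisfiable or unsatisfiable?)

Constraints 2, 3, 6, 8, and 9 give c ≤ a, a < b, b ≤ d, d < e, e < c. Chaining: c ≤ a < b ≤ d < e < c, which forces c < c — impossible.

Unsatisfiable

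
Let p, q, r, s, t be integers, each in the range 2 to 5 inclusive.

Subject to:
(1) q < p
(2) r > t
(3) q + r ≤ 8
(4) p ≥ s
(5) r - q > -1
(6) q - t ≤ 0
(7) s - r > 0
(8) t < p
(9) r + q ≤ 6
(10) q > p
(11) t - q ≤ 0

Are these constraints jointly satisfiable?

Unsatisfiable

Constraints 2, 4, 6, 7, and 10 give q ≤ t, t < r, r < s, s ≤ p, p < q. Chaining: q ≤ t < r < s ≤ p < q, which forces q < q — impossible.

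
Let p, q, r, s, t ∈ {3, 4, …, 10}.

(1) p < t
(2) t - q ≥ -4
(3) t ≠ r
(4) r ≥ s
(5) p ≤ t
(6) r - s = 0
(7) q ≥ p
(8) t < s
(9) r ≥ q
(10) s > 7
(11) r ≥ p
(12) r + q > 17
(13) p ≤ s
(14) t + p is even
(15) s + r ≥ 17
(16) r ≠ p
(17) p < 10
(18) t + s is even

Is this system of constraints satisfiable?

One satisfying assignment is p = 3, q = 9, r = 9, s = 9, t = 5.
For the less obvious constraints — constraint 2: t - q = -4; constraint 6: r - s = 0 — and the others hold by inspection.

Satisfiable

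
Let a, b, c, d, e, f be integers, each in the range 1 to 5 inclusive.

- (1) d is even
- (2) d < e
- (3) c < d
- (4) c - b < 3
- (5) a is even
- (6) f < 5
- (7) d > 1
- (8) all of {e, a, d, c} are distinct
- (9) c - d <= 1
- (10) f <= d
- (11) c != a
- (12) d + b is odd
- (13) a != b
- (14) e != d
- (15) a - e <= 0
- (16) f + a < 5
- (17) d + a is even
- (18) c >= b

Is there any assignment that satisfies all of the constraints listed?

Satisfiable

Setting (a, b, c, d, e, f) = (2, 3, 3, 4, 5, 2) satisfies everything: constraint 4: c - b = 0; constraint 9: c - d = -1; constraint 15: a - e = -3, and the others follow.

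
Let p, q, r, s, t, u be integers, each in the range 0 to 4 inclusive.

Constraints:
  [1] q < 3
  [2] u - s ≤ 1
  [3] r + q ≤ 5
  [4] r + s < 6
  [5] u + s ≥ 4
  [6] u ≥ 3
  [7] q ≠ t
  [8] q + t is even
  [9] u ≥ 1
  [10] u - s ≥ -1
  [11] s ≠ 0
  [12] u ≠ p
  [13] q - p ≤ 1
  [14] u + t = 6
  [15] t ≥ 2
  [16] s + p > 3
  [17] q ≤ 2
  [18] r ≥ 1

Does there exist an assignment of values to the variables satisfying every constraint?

One satisfying assignment is p = 2, q = 1, r = 2, s = 3, t = 3, u = 3.
For the less obvious constraints — constraint 2: u - s = 0; constraint 3: r + q = 3; constraint 4: r + s = 5 — and the others hold by inspection.

Satisfiable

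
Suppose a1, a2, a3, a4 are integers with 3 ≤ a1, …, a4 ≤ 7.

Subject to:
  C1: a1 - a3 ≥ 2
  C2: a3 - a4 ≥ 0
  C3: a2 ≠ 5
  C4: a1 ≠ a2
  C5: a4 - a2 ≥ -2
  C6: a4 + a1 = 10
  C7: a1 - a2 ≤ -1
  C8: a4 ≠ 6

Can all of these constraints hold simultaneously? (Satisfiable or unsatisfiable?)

Unsatisfiable

Constraints 1, 2, 5, and 7 give a4 − a2 ≥ -2, a2 − a1 ≥ 1, a1 − a3 ≥ 2, a3 − a4 ≥ 0.
Adding all 4 inequalities: the left sides telescope to 0, and the right sides sum to (-2) + 1 + 2 + 0 = 1. So 0 ≥ 1, which is false.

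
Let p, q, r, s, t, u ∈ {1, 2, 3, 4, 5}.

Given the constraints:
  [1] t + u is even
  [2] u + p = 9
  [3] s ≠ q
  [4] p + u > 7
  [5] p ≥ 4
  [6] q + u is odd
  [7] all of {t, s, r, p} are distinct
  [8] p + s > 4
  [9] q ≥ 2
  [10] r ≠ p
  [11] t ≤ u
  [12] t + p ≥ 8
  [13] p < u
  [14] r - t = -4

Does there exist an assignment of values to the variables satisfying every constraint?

One satisfying assignment is p = 4, q = 4, r = 1, s = 3, t = 5, u = 5.
For the less obvious constraints — constraint 2: u + p = 9; constraint 4: p + u = 9 — and the others hold by inspection.

Satisfiable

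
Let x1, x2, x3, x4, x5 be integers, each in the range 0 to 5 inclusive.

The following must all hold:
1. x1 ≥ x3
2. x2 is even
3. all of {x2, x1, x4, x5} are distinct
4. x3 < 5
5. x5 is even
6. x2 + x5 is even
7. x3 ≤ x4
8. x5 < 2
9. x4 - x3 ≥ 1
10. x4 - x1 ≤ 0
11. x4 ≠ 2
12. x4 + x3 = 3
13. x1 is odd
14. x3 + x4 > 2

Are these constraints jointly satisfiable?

Try x1 = 5, x2 = 4, x3 = 0, x4 = 3, x5 = 0.
Check constraint 9: x4 - x3 = 3; constraint 10: x4 - x1 = -2. The remaining constraints are straightforward to verify.

Satisfiable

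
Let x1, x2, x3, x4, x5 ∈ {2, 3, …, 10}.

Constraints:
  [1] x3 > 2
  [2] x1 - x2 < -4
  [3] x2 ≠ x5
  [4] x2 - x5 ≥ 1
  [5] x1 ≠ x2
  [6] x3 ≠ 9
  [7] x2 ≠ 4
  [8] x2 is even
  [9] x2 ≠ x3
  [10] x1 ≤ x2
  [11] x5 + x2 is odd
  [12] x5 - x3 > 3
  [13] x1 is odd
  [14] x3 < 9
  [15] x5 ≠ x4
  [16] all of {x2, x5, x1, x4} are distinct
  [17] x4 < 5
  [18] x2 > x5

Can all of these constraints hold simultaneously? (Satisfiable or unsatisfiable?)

Satisfiable

The assignment x1 = 3, x2 = 10, x3 = 3, x4 = 4, x5 = 7 works:
  constraint 2 holds since x1 - x2 = -7.
  constraint 4 holds since x2 - x5 = 3.
  constraint 12 holds since x5 - x3 = 4.
The rest check out directly.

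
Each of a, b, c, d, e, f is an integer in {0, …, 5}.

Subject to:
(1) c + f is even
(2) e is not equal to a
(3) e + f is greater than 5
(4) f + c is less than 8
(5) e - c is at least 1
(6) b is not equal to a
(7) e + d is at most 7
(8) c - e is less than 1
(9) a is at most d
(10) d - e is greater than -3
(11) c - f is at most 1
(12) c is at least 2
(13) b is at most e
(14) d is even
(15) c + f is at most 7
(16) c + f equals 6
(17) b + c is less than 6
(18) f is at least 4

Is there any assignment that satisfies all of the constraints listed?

Satisfiable

One satisfying assignment is a = 1, b = 2, c = 2, d = 2, e = 3, f = 4.
For the less obvious constraints — constraint 3: e + f = 7; constraint 4: f + c = 6 — and the others hold by inspection.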